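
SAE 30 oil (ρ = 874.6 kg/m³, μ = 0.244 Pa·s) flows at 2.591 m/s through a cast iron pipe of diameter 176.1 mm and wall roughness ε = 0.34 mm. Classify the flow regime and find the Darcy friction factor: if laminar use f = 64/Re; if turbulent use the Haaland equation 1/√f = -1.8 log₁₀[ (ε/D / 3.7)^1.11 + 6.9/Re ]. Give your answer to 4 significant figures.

f ≈ 0.03913

Re = ρVD/μ = 874.6·2.591·0.1761/0.244 = 1635.
Re < 2300 → laminar, so f = 64/Re = 0.03913 (roughness is irrelevant in laminar flow).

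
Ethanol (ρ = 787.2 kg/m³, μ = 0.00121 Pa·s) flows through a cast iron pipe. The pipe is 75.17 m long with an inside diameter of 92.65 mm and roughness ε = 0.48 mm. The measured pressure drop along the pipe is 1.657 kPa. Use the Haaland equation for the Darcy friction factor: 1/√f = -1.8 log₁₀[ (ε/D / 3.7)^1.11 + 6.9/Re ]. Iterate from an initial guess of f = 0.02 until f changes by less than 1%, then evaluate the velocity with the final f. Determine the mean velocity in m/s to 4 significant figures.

Rearranging Darcy-Weisbach: V = √(2·ΔP·D/(f·L·ρ)). With ε/D = 0.00048/0.09265 = 0.00518, iterate starting from f = 0.02:
  f = 0.02 → V = √(2·1657·0.09265/(0.02·75.17·787.2)) = 0.5094 m/s; Re = ρVD/μ = 3.07e+04; f → 0.03332
  f = 0.03332 → V = 0.3946 m/s; Re = 2.379e+04; f → 0.03399
  f = 0.03399 → V = 0.3907 m/s; Re = 2.355e+04; f → 0.03402
Converged (Δf/f < 1%). With the final f = 0.03402: V = √(2·1657·0.09265/(0.03402·75.17·787.2)) = 0.3905 m/s.

V ≈ 0.3905 m/s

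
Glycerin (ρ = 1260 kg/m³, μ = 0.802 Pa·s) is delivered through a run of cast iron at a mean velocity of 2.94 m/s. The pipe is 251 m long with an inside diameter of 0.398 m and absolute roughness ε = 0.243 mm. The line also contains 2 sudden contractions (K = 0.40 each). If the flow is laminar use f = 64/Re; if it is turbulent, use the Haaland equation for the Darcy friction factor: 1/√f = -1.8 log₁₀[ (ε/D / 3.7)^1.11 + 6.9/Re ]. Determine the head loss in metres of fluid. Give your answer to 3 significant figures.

h_f ≈ 10.0 m

Reynolds number Re = ρVD/μ = 1260 · 2.94 · 0.398 / 0.802 = 1838.
Re < 2300 → laminar flow, so f = 64/Re = 64/1838 = 0.03481 (the turbulent correlation is not needed).
Total minor-loss coefficient ΣK = 2·0.4 = 0.8.
ΔP = [f·L/D + ΣK]·(ρV²/2) = [0.03481·251/0.398 + 0.8]·(1260·2.94²/2) = [21.96 + 0.8]·5445 = 1.239e+05 Pa.
Head loss h_f = ΔP/(ρg) = 1.239e+05/(1260·9.81) = 10.0 m.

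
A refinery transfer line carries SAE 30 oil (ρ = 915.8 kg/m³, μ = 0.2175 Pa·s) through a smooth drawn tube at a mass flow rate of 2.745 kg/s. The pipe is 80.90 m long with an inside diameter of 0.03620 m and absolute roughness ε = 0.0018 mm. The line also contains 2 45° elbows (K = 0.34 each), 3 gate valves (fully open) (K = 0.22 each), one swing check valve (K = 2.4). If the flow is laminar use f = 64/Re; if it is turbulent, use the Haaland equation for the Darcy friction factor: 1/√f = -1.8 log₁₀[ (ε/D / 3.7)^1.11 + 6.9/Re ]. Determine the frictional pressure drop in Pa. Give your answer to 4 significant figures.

ΔP ≈ 1266000 Pa

A = πD²/4 = π(0.0362)²/4 = 0.001029 m²; mean velocity V = ṁ/(ρA) = 2.745/(915.8 · 0.001029) = 2.912 m/s.
Reynolds number Re = ρVD/μ = 915.8 · 2.912 · 0.0362 / 0.217 = 443.9.
Re < 2300 → laminar flow, so f = 64/Re = 64/443.9 = 0.1442 (the turbulent correlation is not needed).
Total minor-loss coefficient ΣK = 2·0.34 + 3·0.22 + 1·2.4 = 3.74.
ΔP = [f·L/D + ΣK]·(ρV²/2) = [0.1442·80.9/0.0362 + 3.74]·(915.8·2.912²/2) = [322.2 + 3.74]·3884 = 1.266e+06 Pa.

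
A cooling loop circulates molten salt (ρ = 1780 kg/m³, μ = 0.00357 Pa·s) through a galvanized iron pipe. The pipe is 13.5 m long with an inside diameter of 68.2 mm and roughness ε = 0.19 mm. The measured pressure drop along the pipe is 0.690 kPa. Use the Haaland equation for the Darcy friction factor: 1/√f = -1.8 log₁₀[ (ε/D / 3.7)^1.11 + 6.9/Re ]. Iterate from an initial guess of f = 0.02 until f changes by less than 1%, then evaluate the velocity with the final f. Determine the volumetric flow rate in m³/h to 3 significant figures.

Rearranging Darcy-Weisbach: V = √(2·ΔP·D/(f·L·ρ)). With ε/D = 0.00019/0.0682 = 0.00279, iterate starting from f = 0.02:
  f = 0.02 → V = √(2·690·0.0682/(0.02·13.5·1780)) = 0.4425 m/s; Re = ρVD/μ = 1.505e+04; f → 0.03218
  f = 0.03218 → V = 0.3489 m/s; Re = 1.186e+04; f → 0.03351
  f = 0.03351 → V = 0.3419 m/s; Re = 1.163e+04; f → 0.03363
Converged (Δf/f < 1%). With the final f = 0.03363: V = √(2·690·0.0682/(0.03363·13.5·1780)) = 0.3412 m/s.
Q = V·A = 0.3412·(π/4·0.0682²) = 0.001247 m³/s = 4.49 m³/h.

Q ≈ 4.49 m³/h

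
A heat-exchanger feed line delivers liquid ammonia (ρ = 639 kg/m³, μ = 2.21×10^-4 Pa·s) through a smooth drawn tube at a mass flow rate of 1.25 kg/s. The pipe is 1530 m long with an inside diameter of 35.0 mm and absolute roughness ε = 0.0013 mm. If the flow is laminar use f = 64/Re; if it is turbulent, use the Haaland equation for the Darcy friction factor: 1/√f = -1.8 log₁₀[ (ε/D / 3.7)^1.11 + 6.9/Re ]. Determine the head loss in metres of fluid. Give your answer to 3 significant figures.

h_f ≈ 144 m

A = πD²/4 = π(0.035)²/4 = 0.0009621 m²; mean velocity V = ṁ/(ρA) = 1.25/(639 · 0.0009621) = 2.033 m/s.
Reynolds number Re = ρVD/μ = 639 · 2.033 · 0.035 / 0.000221 = 2.058e+05.
Re > 4000 → turbulent. Relative roughness ε/D = 1.3e-06/0.035 = 3.71e-05. Haaland: 1/√f = -1.8 log₁₀[(3.71e-05/3.7)^1.11 + 6.9/2.058e+05] = -1.8 log₁₀[2.83e-06 + 3.35e-05] = 7.991, so f = 0.01566.
Darcy-Weisbach: ΔP = f(L/D)(ρV²/2) = 0.01566·(1530/0.035)·(639·2.033²/2) = 0.01566·4.371e+04·1321 = 9.042e+05 Pa.
Head loss h_f = ΔP/(ρg) = 9.042e+05/(639·9.81) = 144 m.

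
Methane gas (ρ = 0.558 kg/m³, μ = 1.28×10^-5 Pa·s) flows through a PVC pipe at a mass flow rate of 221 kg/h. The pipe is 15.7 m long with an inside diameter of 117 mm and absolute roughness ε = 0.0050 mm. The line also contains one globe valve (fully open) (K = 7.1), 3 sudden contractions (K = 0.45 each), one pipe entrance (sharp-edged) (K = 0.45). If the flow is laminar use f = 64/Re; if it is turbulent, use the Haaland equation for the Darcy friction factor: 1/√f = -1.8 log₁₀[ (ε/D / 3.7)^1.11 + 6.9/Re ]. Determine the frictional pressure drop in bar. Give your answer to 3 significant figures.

ṁ = 221 kg/h = 221/3600 = 0.06139 kg/s.
A = πD²/4 = π(0.117)²/4 = 0.01075 m²; mean velocity V = ṁ/(ρA) = 0.06139/(0.558 · 0.01075) = 10.23 m/s.
Reynolds number Re = ρVD/μ = 0.558 · 10.23 · 0.117 / 1.28e-05 = 5.219e+04.
Re > 4000 → turbulent. Relative roughness ε/D = 5e-06/0.117 = 4.27e-05. Haaland: 1/√f = -1.8 log₁₀[(4.27e-05/3.7)^1.11 + 6.9/5.219e+04] = -1.8 log₁₀[3.31e-06 + 0.000132] = 6.962, so f = 0.02063.
Total minor-loss coefficient ΣK = 1·7.1 + 3·0.45 + 1·0.45 = 8.9.
ΔP = [f·L/D + ΣK]·(ρV²/2) = [0.02063·15.7/0.117 + 8.9]·(0.558·10.23²/2) = [2.768 + 8.9]·29.21 = 340.9 Pa.
ΔP = 340.9 Pa = 0.00341 bar.

ΔP ≈ 0.00341 bar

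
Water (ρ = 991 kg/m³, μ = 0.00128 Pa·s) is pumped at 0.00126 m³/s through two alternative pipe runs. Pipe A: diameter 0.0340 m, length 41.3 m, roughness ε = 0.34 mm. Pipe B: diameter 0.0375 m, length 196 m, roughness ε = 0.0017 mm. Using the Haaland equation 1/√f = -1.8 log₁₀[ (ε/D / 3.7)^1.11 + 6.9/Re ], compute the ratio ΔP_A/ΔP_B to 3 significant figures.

ΔP_A/ΔP_B ≈ 0.594

Pipe A: V = Q/A = 0.00126/0.0009079 = 1.388 m/s; Re = 3.653e+04; ε/D = 0.01; Haaland → f = 0.03948; ΔP_A = f(L/D)(ρV²/2) = 4.576e+04 Pa.
Pipe B: V = Q/A = 0.00126/0.001104 = 1.141 m/s; Re = 3.312e+04; ε/D = 4.53e-05; Haaland → f = 0.02287; ΔP_B = f(L/D)(ρV²/2) = 7.707e+04 Pa.
ΔP_A/ΔP_B = 4.576e+04/7.707e+04 = 0.594.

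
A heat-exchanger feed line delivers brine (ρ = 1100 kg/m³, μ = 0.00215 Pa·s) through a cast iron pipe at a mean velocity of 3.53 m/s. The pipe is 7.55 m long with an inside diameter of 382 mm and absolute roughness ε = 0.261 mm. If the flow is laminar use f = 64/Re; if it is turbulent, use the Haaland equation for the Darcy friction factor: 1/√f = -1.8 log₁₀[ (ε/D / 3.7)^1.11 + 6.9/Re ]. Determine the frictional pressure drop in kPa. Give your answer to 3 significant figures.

ΔP ≈ 2.50 kPa

Reynolds number Re = ρVD/μ = 1100 · 3.53 · 0.382 / 0.00215 = 6.899e+05.
Re > 4000 → turbulent. Relative roughness ε/D = 0.000261/0.382 = 0.000683. Haaland: 1/√f = -1.8 log₁₀[(0.000683/3.7)^1.11 + 6.9/6.899e+05] = -1.8 log₁₀[7.17e-05 + 1e-05] = 7.358, so f = 0.01847.
Darcy-Weisbach: ΔP = f(L/D)(ρV²/2) = 0.01847·(7.55/0.382)·(1100·3.53²/2) = 0.01847·19.76·6853 = 2502 Pa.
ΔP = 2502 Pa = 2.50 kPa.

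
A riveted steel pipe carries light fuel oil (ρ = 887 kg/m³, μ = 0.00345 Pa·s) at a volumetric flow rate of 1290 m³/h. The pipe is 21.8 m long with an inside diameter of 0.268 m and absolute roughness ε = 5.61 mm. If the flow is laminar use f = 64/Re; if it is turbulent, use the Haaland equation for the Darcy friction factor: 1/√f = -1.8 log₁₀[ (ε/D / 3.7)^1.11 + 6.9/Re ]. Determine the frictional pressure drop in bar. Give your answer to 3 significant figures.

Q = 1290 m³/h = 1290/3600 = 0.3583 m³/s.
Cross-sectional area A = πD²/4 = π(0.268)²/4 = 0.05641 m²; mean velocity V = Q/A = 0.3583/0.05641 = 6.352 m/s.
Reynolds number Re = ρVD/μ = 887 · 6.352 · 0.268 / 0.00345 = 4.377e+05.
Re > 4000 → turbulent. Relative roughness ε/D = 0.00561/0.268 = 0.0209. Haaland: 1/√f = -1.8 log₁₀[(0.0209/3.7)^1.11 + 6.9/4.377e+05] = -1.8 log₁₀[0.0032 + 1.58e-05] = 4.486, so f = 0.04968.
Darcy-Weisbach: ΔP = f(L/D)(ρV²/2) = 0.04968·(21.8/0.268)·(887·6.352²/2) = 0.04968·81.34·1.79e+04 = 7.232e+04 Pa.
ΔP = 7.232e+04 Pa = 0.723 bar.

ΔP ≈ 0.723 bar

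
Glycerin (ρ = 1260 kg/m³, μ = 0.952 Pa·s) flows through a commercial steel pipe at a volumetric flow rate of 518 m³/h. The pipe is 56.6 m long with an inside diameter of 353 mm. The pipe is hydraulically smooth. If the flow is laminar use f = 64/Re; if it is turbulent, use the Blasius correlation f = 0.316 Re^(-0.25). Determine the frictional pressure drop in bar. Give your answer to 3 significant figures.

Q = 518 m³/h = 518/3600 = 0.1439 m³/s.
Cross-sectional area A = πD²/4 = π(0.353)²/4 = 0.09787 m²; mean velocity V = Q/A = 0.1439/0.09787 = 1.47 m/s.
Reynolds number Re = ρVD/μ = 1260 · 1.47 · 0.353 / 0.952 = 686.9.
Re < 2300 → laminar flow, so f = 64/Re = 64/686.9 = 0.09317 (the turbulent correlation is not needed).
Darcy-Weisbach: ΔP = f(L/D)(ρV²/2) = 0.09317·(56.6/0.353)·(1260·1.47²/2) = 0.09317·160.3·1362 = 2.034e+04 Pa.
ΔP = 2.034e+04 Pa = 0.203 bar.

ΔP ≈ 0.203 bar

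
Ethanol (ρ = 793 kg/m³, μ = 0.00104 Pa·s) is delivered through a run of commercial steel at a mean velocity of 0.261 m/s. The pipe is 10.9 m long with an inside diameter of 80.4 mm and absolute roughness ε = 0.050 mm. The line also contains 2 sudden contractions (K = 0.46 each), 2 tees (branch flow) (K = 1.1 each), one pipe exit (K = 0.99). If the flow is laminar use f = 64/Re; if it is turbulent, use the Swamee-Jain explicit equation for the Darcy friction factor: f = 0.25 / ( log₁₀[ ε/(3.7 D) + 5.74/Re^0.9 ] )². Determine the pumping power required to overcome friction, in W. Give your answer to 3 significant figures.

Reynolds number Re = ρVD/μ = 793 · 0.261 · 0.0804 / 0.00104 = 1.6e+04.
Re > 4000 → turbulent. Relative roughness ε/D = 5e-05/0.0804 = 0.000622. Swamee-Jain: f = 0.25/(log₁₀[0.000622/3.7 + 5.74/1.6e+04^0.9])² = 0.25/(log₁₀[0.000168 + 0.000944])² = 0.25/(-2.954)² = 0.02866.
Total minor-loss coefficient ΣK = 2·0.46 + 2·1.1 + 1·0.99 = 4.11.
ΔP = [f·L/D + ΣK]·(ρV²/2) = [0.02866·10.9/0.0804 + 4.11]·(793·0.261²/2) = [3.885 + 4.11]·27.01 = 215.9 Pa.
Q = V·A = 0.261·0.005077 = 0.001325 m³/s.
Pumping power P = QΔP = 0.001325·215.9 = 0.2861 W = 0.286 W.

P ≈ 0.286 W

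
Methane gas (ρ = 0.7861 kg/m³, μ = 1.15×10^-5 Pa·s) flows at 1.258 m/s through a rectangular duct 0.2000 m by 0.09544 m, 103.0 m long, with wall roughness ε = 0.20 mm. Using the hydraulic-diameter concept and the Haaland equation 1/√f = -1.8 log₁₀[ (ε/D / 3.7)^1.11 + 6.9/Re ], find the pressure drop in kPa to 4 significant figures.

ΔP ≈ 0.01595 kPa

Hydraulic diameter D_h = 4A/P = 4·(0.2·0.09544)/(2·(0.2+0.09544)) = 0.07635/0.5909 = 0.1292 m.
Re = ρVD_h/μ = 0.7861·1.258·0.1292/1.15e-05 = 1.111e+04.
ε/D_h = 0.0002/0.1292 = 0.00155; Haaland gives 1/√f = -1.8 log₁₀[0.000178+0.000621] = 5.576, so f = 0.03217.
ΔP = f(L/D_h)(ρV²/2) = 0.03217·103/0.1292·0.622 = 15.95 Pa.
ΔP = 0.01595 kPa.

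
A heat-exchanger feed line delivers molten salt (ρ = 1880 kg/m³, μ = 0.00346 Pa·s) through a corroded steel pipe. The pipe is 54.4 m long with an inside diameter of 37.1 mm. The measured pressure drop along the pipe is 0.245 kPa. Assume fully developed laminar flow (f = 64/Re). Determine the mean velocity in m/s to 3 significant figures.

For laminar flow, f = 64/Re with Re = ρVD/μ, so Darcy-Weisbach reduces to ΔP = 32μLV/D². Solving for V: V = ΔP·D²/(32μL) = 245·(0.0371)²/(32·0.00346·54.4) = 0.05599 m/s.
Check: Re = ρVD/μ = 1880·0.05599·0.0371/0.00346 = 1129 < 2300, so the laminar assumption holds.

V ≈ 0.0560 m/s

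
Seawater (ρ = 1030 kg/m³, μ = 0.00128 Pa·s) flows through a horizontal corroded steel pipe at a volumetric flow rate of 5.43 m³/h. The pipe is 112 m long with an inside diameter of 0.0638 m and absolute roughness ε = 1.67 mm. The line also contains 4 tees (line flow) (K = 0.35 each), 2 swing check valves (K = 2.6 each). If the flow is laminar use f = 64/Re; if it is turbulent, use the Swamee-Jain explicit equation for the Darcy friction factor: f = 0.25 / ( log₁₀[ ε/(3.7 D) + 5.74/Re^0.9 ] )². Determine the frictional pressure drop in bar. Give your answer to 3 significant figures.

ΔP ≈ 0.120 bar

Q = 5.43 m³/h = 5.43/3600 = 0.001508 m³/s.
Cross-sectional area A = πD²/4 = π(0.0638)²/4 = 0.003197 m²; mean velocity V = Q/A = 0.001508/0.003197 = 0.4718 m/s.
Reynolds number Re = ρVD/μ = 1030 · 0.4718 · 0.0638 / 0.00128 = 2.422e+04.
Re > 4000 → turbulent. Relative roughness ε/D = 0.00167/0.0638 = 0.0262. Swamee-Jain: f = 0.25/(log₁₀[0.0262/3.7 + 5.74/2.422e+04^0.9])² = 0.25/(log₁₀[0.00707 + 0.00065])² = 0.25/(-2.112)² = 0.05604.
Total minor-loss coefficient ΣK = 4·0.35 + 2·2.6 = 6.6.
ΔP = [f·L/D + ΣK]·(ρV²/2) = [0.05604·112/0.0638 + 6.6]·(1030·0.4718²/2) = [98.38 + 6.6]·114.6 = 1.203e+04 Pa.
ΔP = 1.203e+04 Pa = 0.120 bar.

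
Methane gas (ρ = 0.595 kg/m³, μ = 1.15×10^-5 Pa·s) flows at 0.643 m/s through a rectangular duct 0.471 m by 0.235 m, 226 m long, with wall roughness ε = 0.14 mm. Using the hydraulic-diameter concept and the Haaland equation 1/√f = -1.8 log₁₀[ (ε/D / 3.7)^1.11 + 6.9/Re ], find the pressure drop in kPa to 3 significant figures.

ΔP ≈ 0.00276 kPa

Hydraulic diameter D_h = 4A/P = 4·(0.471·0.235)/(2·(0.471+0.235)) = 0.4427/1.412 = 0.3136 m.
Re = ρVD_h/μ = 0.595·0.643·0.3136/1.15e-05 = 1.043e+04.
ε/D_h = 0.00014/0.3136 = 0.000446; Haaland gives 1/√f = -1.8 log₁₀[4.47e-05+0.000661] = 5.672, so f = 0.03108.
ΔP = f(L/D_h)(ρV²/2) = 0.03108·226/0.3136·0.123 = 2.756 Pa.
ΔP = 0.00276 kPa.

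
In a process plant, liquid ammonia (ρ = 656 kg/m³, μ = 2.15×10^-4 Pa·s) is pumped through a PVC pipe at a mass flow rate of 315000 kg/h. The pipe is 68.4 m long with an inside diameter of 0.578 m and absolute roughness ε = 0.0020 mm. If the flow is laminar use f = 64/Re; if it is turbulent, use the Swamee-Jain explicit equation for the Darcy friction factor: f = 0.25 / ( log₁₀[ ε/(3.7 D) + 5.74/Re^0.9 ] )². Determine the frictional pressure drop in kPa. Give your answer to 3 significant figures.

ṁ = 315000 kg/h = 315000/3600 = 87.5 kg/s.
A = πD²/4 = π(0.578)²/4 = 0.2624 m²; mean velocity V = ṁ/(ρA) = 87.5/(656 · 0.2624) = 0.5083 m/s.
Reynolds number Re = ρVD/μ = 656 · 0.5083 · 0.578 / 0.000215 = 8.965e+05.
Re > 4000 → turbulent. Relative roughness ε/D = 2e-06/0.578 = 3.46e-06. Swamee-Jain: f = 0.25/(log₁₀[3.46e-06/3.7 + 5.74/8.965e+05^0.9])² = 0.25/(log₁₀[9.35e-07 + 2.52e-05])² = 0.25/(-4.583)² = 0.0119.
Darcy-Weisbach: ΔP = f(L/D)(ρV²/2) = 0.0119·(68.4/0.578)·(656·0.5083²/2) = 0.0119·118.3·84.76 = 119.4 Pa.
ΔP = 119.4 Pa = 0.119 kPa.

ΔP ≈ 0.119 kPa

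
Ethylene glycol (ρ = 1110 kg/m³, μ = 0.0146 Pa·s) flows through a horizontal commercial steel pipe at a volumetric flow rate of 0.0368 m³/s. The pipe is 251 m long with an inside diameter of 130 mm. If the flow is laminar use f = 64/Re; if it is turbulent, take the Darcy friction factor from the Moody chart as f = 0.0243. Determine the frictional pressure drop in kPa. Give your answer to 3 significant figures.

ΔP ≈ 200 kPa

Cross-sectional area A = πD²/4 = π(0.13)²/4 = 0.01327 m²; mean velocity V = Q/A = 0.0368/0.01327 = 2.772 m/s.
Reynolds number Re = ρVD/μ = 1110 · 2.772 · 0.13 / 0.0146 = 2.74e+04.
Re > 4000 → turbulent; use the Moody-chart value f = 0.0243.
Darcy-Weisbach: ΔP = f(L/D)(ρV²/2) = 0.0243·(251/0.13)·(1110·2.772²/2) = 0.0243·1931·4266 = 2.002e+05 Pa.
ΔP = 2.002e+05 Pa = 200 kPa.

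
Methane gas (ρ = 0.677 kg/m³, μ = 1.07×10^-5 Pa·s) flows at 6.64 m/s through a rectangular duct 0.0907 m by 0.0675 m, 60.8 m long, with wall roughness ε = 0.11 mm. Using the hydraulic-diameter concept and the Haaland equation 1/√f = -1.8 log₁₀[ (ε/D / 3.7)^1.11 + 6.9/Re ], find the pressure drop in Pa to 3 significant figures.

Hydraulic diameter D_h = 4A/P = 4·(0.0907·0.0675)/(2·(0.0907+0.0675)) = 0.02449/0.3164 = 0.0774 m.
Re = ρVD_h/μ = 0.677·6.64·0.0774/1.07e-05 = 3.252e+04.
ε/D_h = 0.00011/0.0774 = 0.00142; Haaland gives 1/√f = -1.8 log₁₀[0.000162+0.000212] = 6.169, so f = 0.02628.
ΔP = f(L/D_h)(ρV²/2) = 0.02628·60.8/0.0774·14.92 = 308.1 Pa.

ΔP ≈ 308 Pa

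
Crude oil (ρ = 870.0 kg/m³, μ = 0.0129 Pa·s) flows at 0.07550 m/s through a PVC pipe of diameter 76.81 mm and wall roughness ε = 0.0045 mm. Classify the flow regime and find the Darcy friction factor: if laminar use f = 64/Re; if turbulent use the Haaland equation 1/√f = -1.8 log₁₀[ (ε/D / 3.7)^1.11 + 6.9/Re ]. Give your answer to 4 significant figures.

f ≈ 0.1636

Re = ρVD/μ = 870·0.0755·0.07681/0.0129 = 391.1.
Re < 2300 → laminar, so f = 64/Re = 0.1636 (roughness is irrelevant in laminar flow).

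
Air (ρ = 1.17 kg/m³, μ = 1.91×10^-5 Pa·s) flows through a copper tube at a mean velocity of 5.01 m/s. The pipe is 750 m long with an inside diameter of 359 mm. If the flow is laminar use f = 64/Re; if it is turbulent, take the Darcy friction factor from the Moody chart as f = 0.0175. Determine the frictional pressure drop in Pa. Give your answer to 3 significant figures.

ΔP ≈ 537 Pa

Reynolds number Re = ρVD/μ = 1.17 · 5.01 · 0.359 / 1.91e-05 = 1.102e+05.
Re > 4000 → turbulent; use the Moody-chart value f = 0.0175.
Darcy-Weisbach: ΔP = f(L/D)(ρV²/2) = 0.0175·(750/0.359)·(1.17·5.01²/2) = 0.0175·2089·14.68 = 536.8 Pa.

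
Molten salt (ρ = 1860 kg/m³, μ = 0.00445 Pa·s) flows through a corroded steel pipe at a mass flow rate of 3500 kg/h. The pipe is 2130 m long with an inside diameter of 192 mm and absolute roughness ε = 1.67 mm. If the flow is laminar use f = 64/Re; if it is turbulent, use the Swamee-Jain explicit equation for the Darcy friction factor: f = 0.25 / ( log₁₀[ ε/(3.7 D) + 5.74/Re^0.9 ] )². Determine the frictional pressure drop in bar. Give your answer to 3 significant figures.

ṁ = 3500 kg/h = 3500/3600 = 0.9722 kg/s.
A = πD²/4 = π(0.192)²/4 = 0.02895 m²; mean velocity V = ṁ/(ρA) = 0.9722/(1860 · 0.02895) = 0.01805 m/s.
Reynolds number Re = ρVD/μ = 1860 · 0.01805 · 0.192 / 0.00445 = 1449.
Re < 2300 → laminar flow, so f = 64/Re = 64/1449 = 0.04417 (the turbulent correlation is not needed).
Darcy-Weisbach: ΔP = f(L/D)(ρV²/2) = 0.04417·(2130/0.192)·(1860·0.01805²/2) = 0.04417·1.109e+04·0.3031 = 148.5 Pa.
ΔP = 148.5 Pa = 0.00149 bar.

ΔP ≈ 0.00149 bar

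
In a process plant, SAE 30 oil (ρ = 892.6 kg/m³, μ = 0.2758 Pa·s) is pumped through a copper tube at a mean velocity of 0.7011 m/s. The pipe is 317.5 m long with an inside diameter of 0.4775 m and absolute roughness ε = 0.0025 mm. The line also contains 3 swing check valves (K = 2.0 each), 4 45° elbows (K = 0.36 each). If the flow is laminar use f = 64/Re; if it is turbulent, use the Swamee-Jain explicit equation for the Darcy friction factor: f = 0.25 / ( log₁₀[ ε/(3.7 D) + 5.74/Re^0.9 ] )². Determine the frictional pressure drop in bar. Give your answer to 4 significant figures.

Reynolds number Re = ρVD/μ = 892.6 · 0.7011 · 0.4775 / 0.276 = 1083.
Re < 2300 → laminar flow, so f = 64/Re = 64/1083 = 0.05907 (the turbulent correlation is not needed).
Total minor-loss coefficient ΣK = 3·2 + 4·0.36 = 7.44.
ΔP = [f·L/D + ΣK]·(ρV²/2) = [0.05907·317.5/0.4775 + 7.44]·(892.6·0.7011²/2) = [39.28 + 7.44]·219.4 = 1.025e+04 Pa.
ΔP = 1.025e+04 Pa = 0.1025 bar.

ΔP ≈ 0.1025 bar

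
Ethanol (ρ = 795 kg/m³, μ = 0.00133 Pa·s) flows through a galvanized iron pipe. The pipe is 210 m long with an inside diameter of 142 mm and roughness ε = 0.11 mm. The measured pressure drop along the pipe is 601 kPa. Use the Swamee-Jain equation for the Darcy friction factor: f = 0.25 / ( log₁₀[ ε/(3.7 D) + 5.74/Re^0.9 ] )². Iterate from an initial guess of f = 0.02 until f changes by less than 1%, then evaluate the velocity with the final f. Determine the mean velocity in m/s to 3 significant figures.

V ≈ 7.30 m/s

Rearranging Darcy-Weisbach: V = √(2·ΔP·D/(f·L·ρ)). With ε/D = 0.00011/0.142 = 0.000775, iterate starting from f = 0.02:
  f = 0.02 → V = √(2·6.01e+05·0.142/(0.02·210·795)) = 7.15 m/s; Re = ρVD/μ = 6.069e+05; f → 0.01918
  f = 0.01918 → V = 7.301 m/s; Re = 6.197e+05; f → 0.01917
Converged (Δf/f < 1%). With the final f = 0.01917: V = √(2·6.01e+05·0.142/(0.01917·210·795)) = 7.304 m/s.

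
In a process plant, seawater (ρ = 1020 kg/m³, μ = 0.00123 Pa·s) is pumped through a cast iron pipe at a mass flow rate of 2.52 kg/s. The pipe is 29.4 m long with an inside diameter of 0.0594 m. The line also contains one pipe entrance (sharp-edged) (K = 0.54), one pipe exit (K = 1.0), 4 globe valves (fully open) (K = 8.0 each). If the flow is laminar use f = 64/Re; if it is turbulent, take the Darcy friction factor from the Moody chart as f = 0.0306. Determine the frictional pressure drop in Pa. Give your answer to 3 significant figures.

A = πD²/4 = π(0.0594)²/4 = 0.002771 m²; mean velocity V = ṁ/(ρA) = 2.52/(1020 · 0.002771) = 0.8915 m/s.
Reynolds number Re = ρVD/μ = 1020 · 0.8915 · 0.0594 / 0.00123 = 4.392e+04.
Re > 4000 → turbulent; use the Moody-chart value f = 0.0306.
Total minor-loss coefficient ΣK = 1·0.54 + 1·1 + 4·8 = 33.5.
ΔP = [f·L/D + ΣK]·(ρV²/2) = [0.0306·29.4/0.0594 + 33.5]·(1020·0.8915²/2) = [15.15 + 33.5]·405.4 = 1.974e+04 Pa.

ΔP ≈ 19700 Pa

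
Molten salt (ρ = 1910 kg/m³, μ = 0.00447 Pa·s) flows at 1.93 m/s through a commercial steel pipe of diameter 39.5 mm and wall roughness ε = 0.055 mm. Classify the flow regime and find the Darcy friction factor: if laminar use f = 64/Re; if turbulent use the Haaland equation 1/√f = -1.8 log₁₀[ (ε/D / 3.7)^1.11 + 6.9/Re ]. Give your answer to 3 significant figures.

Re = ρVD/μ = 1910·1.93·0.0395/0.00447 = 3.257e+04.
Re > 4000 → turbulent. ε/D = 5.5e-05/0.0395 = 0.00139; Haaland: 1/√f = -1.8 log₁₀[0.000158 + 0.000212] = 6.177, so f = 0.0262.

f ≈ 0.0262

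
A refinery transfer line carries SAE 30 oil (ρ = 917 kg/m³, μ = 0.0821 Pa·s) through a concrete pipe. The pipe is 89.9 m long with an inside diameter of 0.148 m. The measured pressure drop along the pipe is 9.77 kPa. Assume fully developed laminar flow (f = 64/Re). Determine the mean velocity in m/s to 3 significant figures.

For laminar flow, f = 64/Re with Re = ρVD/μ, so Darcy-Weisbach reduces to ΔP = 32μLV/D². Solving for V: V = ΔP·D²/(32μL) = 9770·(0.148)²/(32·0.0821·89.9) = 0.9061 m/s.
Check: Re = ρVD/μ = 917·0.9061·0.148/0.0821 = 1498 < 2300, so the laminar assumption holds.

V ≈ 0.906 m/s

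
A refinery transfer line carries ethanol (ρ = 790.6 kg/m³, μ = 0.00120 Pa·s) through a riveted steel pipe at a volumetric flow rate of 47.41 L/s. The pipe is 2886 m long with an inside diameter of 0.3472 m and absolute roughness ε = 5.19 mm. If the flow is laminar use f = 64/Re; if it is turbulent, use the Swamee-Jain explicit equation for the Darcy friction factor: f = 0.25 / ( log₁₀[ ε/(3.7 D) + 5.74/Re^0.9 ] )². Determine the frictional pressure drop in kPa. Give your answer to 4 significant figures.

Q = 47.41 L/s = 47.41/1000 = 0.04741 m³/s.
Cross-sectional area A = πD²/4 = π(0.3472)²/4 = 0.09468 m²; mean velocity V = Q/A = 0.04741/0.09468 = 0.5007 m/s.
Reynolds number Re = ρVD/μ = 790.6 · 0.5007 · 0.3472 / 0.0012 = 1.145e+05.
Re > 4000 → turbulent. Relative roughness ε/D = 0.00519/0.3472 = 0.0149. Swamee-Jain: f = 0.25/(log₁₀[0.0149/3.7 + 5.74/1.145e+05^0.9])² = 0.25/(log₁₀[0.00404 + 0.000161])² = 0.25/(-2.377)² = 0.04426.
Darcy-Weisbach: ΔP = f(L/D)(ρV²/2) = 0.04426·(2886/0.3472)·(790.6·0.5007²/2) = 0.04426·8312·99.12 = 3.647e+04 Pa.
ΔP = 3.647e+04 Pa = 36.47 kPa.

ΔP ≈ 36.47 kPa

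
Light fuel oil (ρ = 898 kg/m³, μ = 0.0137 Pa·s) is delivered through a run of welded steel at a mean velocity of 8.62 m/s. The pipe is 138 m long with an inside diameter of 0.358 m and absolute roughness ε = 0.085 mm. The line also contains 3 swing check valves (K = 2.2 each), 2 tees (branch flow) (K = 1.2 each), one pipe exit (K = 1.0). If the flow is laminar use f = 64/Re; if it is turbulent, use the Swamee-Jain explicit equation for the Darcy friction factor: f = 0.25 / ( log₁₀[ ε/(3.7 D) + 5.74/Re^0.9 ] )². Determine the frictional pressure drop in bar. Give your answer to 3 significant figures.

ΔP ≈ 5.57 bar

Reynolds number Re = ρVD/μ = 898 · 8.62 · 0.358 / 0.0137 = 2.023e+05.
Re > 4000 → turbulent. Relative roughness ε/D = 8.5e-05/0.358 = 0.000237. Swamee-Jain: f = 0.25/(log₁₀[0.000237/3.7 + 5.74/2.023e+05^0.9])² = 0.25/(log₁₀[6.42e-05 + 9.63e-05])² = 0.25/(-3.795)² = 0.01736.
Total minor-loss coefficient ΣK = 3·2.2 + 2·1.2 + 1·1 = 10.
ΔP = [f·L/D + ΣK]·(ρV²/2) = [0.01736·138/0.358 + 10]·(898·8.62²/2) = [6.693 + 10]·3.336e+04 = 5.569e+05 Pa.
ΔP = 5.569e+05 Pa = 5.57 bar.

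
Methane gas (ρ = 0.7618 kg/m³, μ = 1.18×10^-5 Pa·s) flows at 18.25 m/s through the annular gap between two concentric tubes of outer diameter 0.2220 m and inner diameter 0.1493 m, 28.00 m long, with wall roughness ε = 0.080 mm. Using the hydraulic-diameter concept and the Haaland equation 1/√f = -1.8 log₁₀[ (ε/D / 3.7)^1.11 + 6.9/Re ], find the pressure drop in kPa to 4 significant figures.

Hydraulic diameter D_h = 4A/P = D_o - D_i = 0.222 - 0.1493 = 0.0727 m.
Re = ρVD_h/μ = 0.7618·18.25·0.0727/1.18e-05 = 8.566e+04.
ε/D_h = 8e-05/0.0727 = 0.0011; Haaland gives 1/√f = -1.8 log₁₀[0.000122+8.06e-05] = 6.649, so f = 0.02262.
ΔP = f(L/D_h)(ρV²/2) = 0.02262·28/0.0727·126.9 = 1105 Pa.
ΔP = 1.105 kPa.

ΔP ≈ 1.105 kPa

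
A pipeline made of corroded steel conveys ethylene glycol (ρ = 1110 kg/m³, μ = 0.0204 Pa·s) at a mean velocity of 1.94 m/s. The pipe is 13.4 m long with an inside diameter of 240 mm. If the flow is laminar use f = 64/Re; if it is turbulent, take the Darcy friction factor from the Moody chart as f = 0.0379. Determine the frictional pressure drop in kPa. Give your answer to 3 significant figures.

Reynolds number Re = ρVD/μ = 1110 · 1.94 · 0.24 / 0.0204 = 2.533e+04.
Re > 4000 → turbulent; use the Moody-chart value f = 0.0379.
Darcy-Weisbach: ΔP = f(L/D)(ρV²/2) = 0.0379·(13.4/0.24)·(1110·1.94²/2) = 0.0379·55.83·2089 = 4420 Pa.
ΔP = 4420 Pa = 4.42 kPa.

ΔP ≈ 4.42 kPa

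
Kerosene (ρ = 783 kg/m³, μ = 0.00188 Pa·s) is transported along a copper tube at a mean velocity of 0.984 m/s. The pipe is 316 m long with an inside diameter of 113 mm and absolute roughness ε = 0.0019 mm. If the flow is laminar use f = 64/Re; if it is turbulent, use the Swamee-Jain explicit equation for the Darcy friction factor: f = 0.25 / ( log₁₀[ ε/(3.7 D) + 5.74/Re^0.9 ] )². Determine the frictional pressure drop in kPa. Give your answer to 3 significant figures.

ΔP ≈ 22.5 kPa

Reynolds number Re = ρVD/μ = 783 · 0.984 · 0.113 / 0.00188 = 4.631e+04.
Re > 4000 → turbulent. Relative roughness ε/D = 1.9e-06/0.113 = 1.68e-05. Swamee-Jain: f = 0.25/(log₁₀[1.68e-05/3.7 + 5.74/4.631e+04^0.9])² = 0.25/(log₁₀[4.54e-06 + 0.000363])² = 0.25/(-3.435)² = 0.02119.
Darcy-Weisbach: ΔP = f(L/D)(ρV²/2) = 0.02119·(316/0.113)·(783·0.984²/2) = 0.02119·2796·379.1 = 2.246e+04 Pa.
ΔP = 2.246e+04 Pa = 22.5 kPa.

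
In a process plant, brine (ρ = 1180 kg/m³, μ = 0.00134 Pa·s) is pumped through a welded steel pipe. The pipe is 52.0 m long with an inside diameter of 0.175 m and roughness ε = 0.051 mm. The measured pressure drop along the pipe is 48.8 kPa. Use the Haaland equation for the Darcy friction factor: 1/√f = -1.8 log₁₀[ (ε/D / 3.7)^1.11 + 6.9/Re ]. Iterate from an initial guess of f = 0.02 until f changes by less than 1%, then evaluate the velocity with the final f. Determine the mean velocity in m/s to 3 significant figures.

V ≈ 4.19 m/s

Rearranging Darcy-Weisbach: V = √(2·ΔP·D/(f·L·ρ)). With ε/D = 5.1e-05/0.175 = 0.000291, iterate starting from f = 0.02:
  f = 0.02 → V = √(2·4.88e+04·0.175/(0.02·52·1180)) = 3.731 m/s; Re = ρVD/μ = 5.749e+05; f → 0.01595
  f = 0.01595 → V = 4.178 m/s; Re = 6.439e+05; f → 0.01584
Converged (Δf/f < 1%). With the final f = 0.01584: V = √(2·4.88e+04·0.175/(0.01584·52·1180)) = 4.192 m/s.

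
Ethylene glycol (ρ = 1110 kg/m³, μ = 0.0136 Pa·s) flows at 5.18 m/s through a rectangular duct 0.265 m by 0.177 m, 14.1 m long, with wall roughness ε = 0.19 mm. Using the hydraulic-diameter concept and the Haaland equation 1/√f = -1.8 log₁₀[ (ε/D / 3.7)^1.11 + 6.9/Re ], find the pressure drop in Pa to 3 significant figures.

ΔP ≈ 21600 Pa

Hydraulic diameter D_h = 4A/P = 4·(0.265·0.177)/(2·(0.265+0.177)) = 0.1876/0.884 = 0.2122 m.
Re = ρVD_h/μ = 1110·5.18·0.2122/0.0136 = 8.973e+04.
ε/D_h = 0.00019/0.2122 = 0.000895; Haaland gives 1/√f = -1.8 log₁₀[9.68e-05+7.69e-05] = 6.768, so f = 0.02183.
ΔP = f(L/D_h)(ρV²/2) = 0.02183·14.1/0.2122·1.489e+04 = 2.16e+04 Pa.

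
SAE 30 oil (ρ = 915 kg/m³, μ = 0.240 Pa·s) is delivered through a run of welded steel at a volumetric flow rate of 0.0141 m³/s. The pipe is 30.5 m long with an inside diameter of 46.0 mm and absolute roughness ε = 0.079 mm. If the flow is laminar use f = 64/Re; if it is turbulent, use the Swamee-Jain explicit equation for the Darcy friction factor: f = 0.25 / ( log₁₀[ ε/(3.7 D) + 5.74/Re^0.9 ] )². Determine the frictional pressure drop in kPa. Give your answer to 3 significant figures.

ΔP ≈ 939 kPa

Cross-sectional area A = πD²/4 = π(0.046)²/4 = 0.001662 m²; mean velocity V = Q/A = 0.0141/0.001662 = 8.484 m/s.
Reynolds number Re = ρVD/μ = 915 · 8.484 · 0.046 / 0.24 = 1488.
Re < 2300 → laminar flow, so f = 64/Re = 64/1488 = 0.04301 (the turbulent correlation is not needed).
Darcy-Weisbach: ΔP = f(L/D)(ρV²/2) = 0.04301·(30.5/0.046)·(915·8.484²/2) = 0.04301·663·3.293e+04 = 9.392e+05 Pa.
ΔP = 9.392e+05 Pa = 939 kPa.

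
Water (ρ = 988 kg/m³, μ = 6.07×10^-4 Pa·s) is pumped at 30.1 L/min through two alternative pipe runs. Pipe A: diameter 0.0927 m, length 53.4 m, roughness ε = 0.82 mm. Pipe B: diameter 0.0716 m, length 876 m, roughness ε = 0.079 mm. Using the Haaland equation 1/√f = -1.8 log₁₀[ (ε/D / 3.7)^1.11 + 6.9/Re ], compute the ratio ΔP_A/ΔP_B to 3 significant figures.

Pipe A: V = Q/A = 0.0005017/0.006749 = 0.07433 m/s; Re = 1.122e+04; ε/D = 0.00885; Haaland → f = 0.0413; ΔP_A = f(L/D)(ρV²/2) = 64.93 Pa.
Pipe B: V = Q/A = 0.0005017/0.004026 = 0.1246 m/s; Re = 1.452e+04; ε/D = 0.0011; Haaland → f = 0.0297; ΔP_B = f(L/D)(ρV²/2) = 2786 Pa.
ΔP_A/ΔP_B = 64.93/2786 = 0.0233.

ΔP_A/ΔP_B ≈ 0.0233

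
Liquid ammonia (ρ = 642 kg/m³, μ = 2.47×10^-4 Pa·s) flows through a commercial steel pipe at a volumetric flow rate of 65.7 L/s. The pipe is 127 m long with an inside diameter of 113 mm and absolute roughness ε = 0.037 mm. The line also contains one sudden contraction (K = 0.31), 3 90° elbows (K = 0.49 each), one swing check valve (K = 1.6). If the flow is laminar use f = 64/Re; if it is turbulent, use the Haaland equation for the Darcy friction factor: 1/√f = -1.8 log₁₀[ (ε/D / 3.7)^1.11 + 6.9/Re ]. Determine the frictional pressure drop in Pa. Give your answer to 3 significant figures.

Q = 65.7 L/s = 65.7/1000 = 0.0657 m³/s.
Cross-sectional area A = πD²/4 = π(0.113)²/4 = 0.01003 m²; mean velocity V = Q/A = 0.0657/0.01003 = 6.551 m/s.
Reynolds number Re = ρVD/μ = 642 · 6.551 · 0.113 / 0.000247 = 1.924e+06.
Re > 4000 → turbulent. Relative roughness ε/D = 3.7e-05/0.113 = 0.000327. Haaland: 1/√f = -1.8 log₁₀[(0.000327/3.7)^1.11 + 6.9/1.924e+06] = -1.8 log₁₀[3.17e-05 + 3.59e-06] = 8.014, so f = 0.01557.
Total minor-loss coefficient ΣK = 1·0.31 + 3·0.49 + 1·1.6 = 3.38.
ΔP = [f·L/D + ΣK]·(ρV²/2) = [0.01557·127/0.113 + 3.38]·(642·6.551²/2) = [17.5 + 3.38]·1.378e+04 = 2.876e+05 Pa.

ΔP ≈ 288000 Pa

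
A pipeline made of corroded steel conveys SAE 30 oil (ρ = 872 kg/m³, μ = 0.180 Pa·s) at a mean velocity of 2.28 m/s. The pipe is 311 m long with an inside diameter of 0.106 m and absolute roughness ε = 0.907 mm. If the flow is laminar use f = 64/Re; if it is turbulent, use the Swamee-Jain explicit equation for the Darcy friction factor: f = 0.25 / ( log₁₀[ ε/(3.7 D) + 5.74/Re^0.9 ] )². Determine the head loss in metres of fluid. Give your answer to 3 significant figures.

h_f ≈ 42.5 m

Reynolds number Re = ρVD/μ = 872 · 2.28 · 0.106 / 0.18 = 1171.
Re < 2300 → laminar flow, so f = 64/Re = 64/1171 = 0.05466 (the turbulent correlation is not needed).
Darcy-Weisbach: ΔP = f(L/D)(ρV²/2) = 0.05466·(311/0.106)·(872·2.28²/2) = 0.05466·2934·2267 = 3.635e+05 Pa.
Head loss h_f = ΔP/(ρg) = 3.635e+05/(872·9.81) = 42.5 m.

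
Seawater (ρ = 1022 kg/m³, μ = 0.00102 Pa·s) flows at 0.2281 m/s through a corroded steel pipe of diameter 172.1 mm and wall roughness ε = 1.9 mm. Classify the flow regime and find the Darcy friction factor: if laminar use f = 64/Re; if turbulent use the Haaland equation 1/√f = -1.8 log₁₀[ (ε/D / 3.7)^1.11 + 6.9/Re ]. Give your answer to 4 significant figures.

f ≈ 0.04060

Re = ρVD/μ = 1022·0.2281·0.1721/0.00102 = 3.933e+04.
Re > 4000 → turbulent. ε/D = 0.0019/0.1721 = 0.011; Haaland: 1/√f = -1.8 log₁₀[0.00157 + 0.000175] = 4.963, so f = 0.0406.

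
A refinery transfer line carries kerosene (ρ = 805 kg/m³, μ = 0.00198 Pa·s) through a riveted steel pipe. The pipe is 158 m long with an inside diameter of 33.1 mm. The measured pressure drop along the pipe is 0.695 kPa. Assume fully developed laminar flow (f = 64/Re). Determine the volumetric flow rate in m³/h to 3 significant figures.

For laminar flow, f = 64/Re with Re = ρVD/μ, so Darcy-Weisbach reduces to ΔP = 32μLV/D². Solving for V: V = ΔP·D²/(32μL) = 695·(0.0331)²/(32·0.00198·158) = 0.07606 m/s.
Check: Re = ρVD/μ = 805·0.07606·0.0331/0.00198 = 1024 < 2300, so the laminar assumption holds.
Q = V·A = 0.07606·(π/4·0.0331²) = 6.545e-05 m³/s = 0.236 m³/h.

Q ≈ 0.236 m³/h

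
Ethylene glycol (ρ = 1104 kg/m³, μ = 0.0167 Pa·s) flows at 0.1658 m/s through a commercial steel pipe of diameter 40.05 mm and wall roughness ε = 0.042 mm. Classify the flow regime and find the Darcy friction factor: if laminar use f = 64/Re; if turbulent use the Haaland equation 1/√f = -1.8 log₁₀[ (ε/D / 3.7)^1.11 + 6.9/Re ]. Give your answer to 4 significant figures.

f ≈ 0.1458

Re = ρVD/μ = 1104·0.1658·0.04005/0.0167 = 439.
Re < 2300 → laminar, so f = 64/Re = 0.1458 (roughness is irrelevant in laminar flow).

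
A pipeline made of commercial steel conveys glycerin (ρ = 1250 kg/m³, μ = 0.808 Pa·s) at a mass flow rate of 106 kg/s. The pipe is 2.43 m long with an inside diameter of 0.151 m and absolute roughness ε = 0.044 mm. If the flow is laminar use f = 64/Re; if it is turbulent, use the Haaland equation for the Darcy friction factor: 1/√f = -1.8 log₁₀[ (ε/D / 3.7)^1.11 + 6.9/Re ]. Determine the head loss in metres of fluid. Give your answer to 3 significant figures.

h_f ≈ 1.06 m

A = πD²/4 = π(0.151)²/4 = 0.01791 m²; mean velocity V = ṁ/(ρA) = 106/(1250 · 0.01791) = 4.735 m/s.
Reynolds number Re = ρVD/μ = 1250 · 4.735 · 0.151 / 0.808 = 1106.
Re < 2300 → laminar flow, so f = 64/Re = 64/1106 = 0.05786 (the turbulent correlation is not needed).
Darcy-Weisbach: ΔP = f(L/D)(ρV²/2) = 0.05786·(2.43/0.151)·(1250·4.735²/2) = 0.05786·16.09·1.401e+04 = 1.305e+04 Pa.
Head loss h_f = ΔP/(ρg) = 1.305e+04/(1250·9.81) = 1.06 m.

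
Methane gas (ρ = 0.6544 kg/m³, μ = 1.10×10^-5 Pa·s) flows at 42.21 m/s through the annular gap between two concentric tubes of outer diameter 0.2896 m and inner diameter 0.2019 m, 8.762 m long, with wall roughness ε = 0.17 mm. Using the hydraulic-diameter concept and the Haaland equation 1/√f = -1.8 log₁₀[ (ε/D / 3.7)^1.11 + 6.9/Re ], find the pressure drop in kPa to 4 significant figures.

ΔP ≈ 1.398 kPa

Hydraulic diameter D_h = 4A/P = D_o - D_i = 0.2896 - 0.2019 = 0.0877 m.
Re = ρVD_h/μ = 0.6544·42.21·0.0877/1.1e-05 = 2.202e+05.
ε/D_h = 0.00017/0.0877 = 0.00194; Haaland gives 1/√f = -1.8 log₁₀[0.000228+3.13e-05] = 6.454, so f = 0.024.
ΔP = f(L/D_h)(ρV²/2) = 0.024·8.762/0.0877·583 = 1398 Pa.
ΔP = 1.398 kPa.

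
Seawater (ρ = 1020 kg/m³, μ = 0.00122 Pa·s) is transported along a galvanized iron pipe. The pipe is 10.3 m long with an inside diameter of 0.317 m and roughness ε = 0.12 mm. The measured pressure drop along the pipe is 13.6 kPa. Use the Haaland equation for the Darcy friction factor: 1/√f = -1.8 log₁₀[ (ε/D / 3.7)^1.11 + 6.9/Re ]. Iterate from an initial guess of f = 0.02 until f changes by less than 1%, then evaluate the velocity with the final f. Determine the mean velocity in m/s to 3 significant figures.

V ≈ 7.16 m/s

Rearranging Darcy-Weisbach: V = √(2·ΔP·D/(f·L·ρ)). With ε/D = 0.00012/0.317 = 0.000379, iterate starting from f = 0.02:
  f = 0.02 → V = √(2·1.36e+04·0.317/(0.02·10.3·1020)) = 6.406 m/s; Re = ρVD/μ = 1.698e+06; f → 0.01606
  f = 0.01606 → V = 7.149 m/s; Re = 1.895e+06; f → 0.01603
Converged (Δf/f < 1%). With the final f = 0.01603: V = √(2·1.36e+04·0.317/(0.01603·10.3·1020)) = 7.156 m/s.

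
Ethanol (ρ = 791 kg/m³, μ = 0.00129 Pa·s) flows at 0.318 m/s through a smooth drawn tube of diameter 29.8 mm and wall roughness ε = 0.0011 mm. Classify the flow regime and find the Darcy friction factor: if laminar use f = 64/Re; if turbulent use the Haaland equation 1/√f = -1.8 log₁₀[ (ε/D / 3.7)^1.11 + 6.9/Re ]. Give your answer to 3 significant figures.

f ≈ 0.0361

Re = ρVD/μ = 791·0.318·0.0298/0.00129 = 5811.
Re > 4000 → turbulent. ε/D = 1.1e-06/0.0298 = 3.69e-05; Haaland: 1/√f = -1.8 log₁₀[2.81e-06 + 0.00119] = 5.264, so f = 0.03609.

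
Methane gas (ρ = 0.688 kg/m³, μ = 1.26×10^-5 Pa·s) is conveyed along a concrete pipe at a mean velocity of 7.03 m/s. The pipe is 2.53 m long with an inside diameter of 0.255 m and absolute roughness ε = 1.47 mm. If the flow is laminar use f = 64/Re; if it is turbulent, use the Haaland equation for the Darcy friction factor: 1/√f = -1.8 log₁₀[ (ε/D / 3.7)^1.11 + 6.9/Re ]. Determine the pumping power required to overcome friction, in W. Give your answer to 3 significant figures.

Reynolds number Re = ρVD/μ = 0.688 · 7.03 · 0.255 / 1.26e-05 = 9.788e+04.
Re > 4000 → turbulent. Relative roughness ε/D = 0.00147/0.255 = 0.00576. Haaland: 1/√f = -1.8 log₁₀[(0.00576/3.7)^1.11 + 6.9/9.788e+04] = -1.8 log₁₀[0.000765 + 7.05e-05] = 5.54, so f = 0.03258.
Darcy-Weisbach: ΔP = f(L/D)(ρV²/2) = 0.03258·(2.53/0.255)·(0.688·7.03²/2) = 0.03258·9.922·17 = 5.495 Pa.
Q = V·A = 7.03·0.05107 = 0.359 m³/s.
Pumping power P = QΔP = 0.359·5.495 = 1.973 W = 1.97 W.

P ≈ 1.97 W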